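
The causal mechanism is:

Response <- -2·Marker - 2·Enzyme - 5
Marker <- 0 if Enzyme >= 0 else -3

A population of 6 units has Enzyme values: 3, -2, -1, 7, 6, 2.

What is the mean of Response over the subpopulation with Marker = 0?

Observing Marker=0 restricts to units where Marker's equation naturally yields 0: Enzyme ∈ {3, 7, 6, 2}. In that subpopulation Response = -11, -19, -17, -9, mean -14.

-14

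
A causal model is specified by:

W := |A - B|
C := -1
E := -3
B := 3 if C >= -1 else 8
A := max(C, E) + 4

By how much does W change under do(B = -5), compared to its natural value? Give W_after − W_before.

8

Intervening sets B = -5 and removes its equation (B := 3 if C >= -1 else 8).
A = max(C, E) + 4  [with C=-1, E=-3]  = 3
W = |A - B|  [with A=3, B=-5]  = 8
Without intervention: A = max(C, E) + 4  [with C=-1, E=-3]  = 3; B = 3 if C >= -1 else 8  [with C=-1]  = 3; W = |A - B|  [with A=3, B=3]  = 0.
Change = 8 − 0 = 8.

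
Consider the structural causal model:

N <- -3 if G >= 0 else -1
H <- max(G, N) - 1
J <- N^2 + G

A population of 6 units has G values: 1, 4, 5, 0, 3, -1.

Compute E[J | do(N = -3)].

11

Under do(N=-3), N's equation is replaced by N=-3 for every unit. Per-unit J: 10, 13, 14, 9, 12, 8. Mean = 11.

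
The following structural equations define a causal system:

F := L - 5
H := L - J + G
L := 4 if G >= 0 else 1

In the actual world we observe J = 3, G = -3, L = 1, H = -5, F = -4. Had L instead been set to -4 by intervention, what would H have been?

-10

The intervention breaks the incoming arrows to L: L := 4 if G >= 0 else 1 no longer applies, and L = -4.
H = L - J + G  [with L=-4, J=3, G=-3]  = -10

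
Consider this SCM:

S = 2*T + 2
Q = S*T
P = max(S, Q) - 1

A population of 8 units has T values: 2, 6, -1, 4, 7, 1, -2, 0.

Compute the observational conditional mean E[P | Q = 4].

Conditioning on Q=4 selects the 2 unit(s) with T ∈ {1, -2}. Their P values: 3, 3. Mean = 3.

3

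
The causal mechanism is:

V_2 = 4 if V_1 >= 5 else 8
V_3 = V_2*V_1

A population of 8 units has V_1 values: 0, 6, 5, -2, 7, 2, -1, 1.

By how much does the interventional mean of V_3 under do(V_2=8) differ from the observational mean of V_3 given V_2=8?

18

do(V_2=8) breaks V_2's dependence on V_1. With V_2=8 fixed, V_3 across the units is 0, 48, 40, -16, 56, 16, -8, 8, mean 18.
Observing V_2=8 restricts to units where V_2's equation naturally yields 8: V_1 ∈ {0, -2, 2, -1, 1}. In that subpopulation V_3 = 0, -16, 16, -8, 8, mean 0.
Difference = 18 − 0 = 18.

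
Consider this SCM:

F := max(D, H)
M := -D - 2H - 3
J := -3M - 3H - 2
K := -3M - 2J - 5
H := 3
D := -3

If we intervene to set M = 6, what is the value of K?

The intervention breaks the incoming arrows to M: M := -D - 2H - 3 no longer applies, and M = 6.
J = -3M - 3H - 2  [with M=6, H=3]  = -29
K = -3M - 2J - 5  [with M=6, J=-29]  = 35

35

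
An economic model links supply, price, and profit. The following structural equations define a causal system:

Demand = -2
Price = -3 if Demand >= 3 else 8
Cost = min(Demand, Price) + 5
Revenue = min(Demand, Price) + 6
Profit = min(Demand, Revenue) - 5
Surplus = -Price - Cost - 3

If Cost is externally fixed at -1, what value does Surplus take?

-10

The intervention breaks the incoming arrows to Cost: Cost = min(Demand, Price) + 5 no longer applies, and Cost = -1.
Price = -3 if Demand >= 3 else 8  [with Demand=-2]  = 8
Surplus = -Price - Cost - 3  [with Price=8, Cost=-1]  = -10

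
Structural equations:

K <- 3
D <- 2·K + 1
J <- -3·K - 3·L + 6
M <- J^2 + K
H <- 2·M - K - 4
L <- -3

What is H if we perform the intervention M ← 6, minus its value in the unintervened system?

-66

Intervening sets M = 6 and removes its equation (M <- J^2 + K).
H = 2·M - K - 4  [with M=6, K=3]  = 5
Without intervention: J = -3·K - 3·L + 6  [with K=3, L=-3]  = 6; M = J^2 + K  [with J=6, K=3]  = 39; H = 2·M - K - 4  [with M=39, K=3]  = 71.
Change = 5 − 71 = -66.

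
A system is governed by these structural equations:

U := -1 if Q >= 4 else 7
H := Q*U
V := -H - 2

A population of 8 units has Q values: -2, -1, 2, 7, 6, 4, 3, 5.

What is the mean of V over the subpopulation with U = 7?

-5.5

Observing U=7 restricts to units where U's equation naturally yields 7: Q ∈ {-2, -1, 2, 3}. In that subpopulation V = 12, 5, -16, -23, mean -5.5.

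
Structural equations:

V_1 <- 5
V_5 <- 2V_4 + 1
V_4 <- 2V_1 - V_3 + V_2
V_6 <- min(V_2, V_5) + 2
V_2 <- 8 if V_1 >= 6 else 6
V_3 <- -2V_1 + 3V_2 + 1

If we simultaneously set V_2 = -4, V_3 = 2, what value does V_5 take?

Under do(V_2 = -4, V_3 = 2), each intervened variable's structural equation is replaced by its fixed value.
V_4 = 2V_1 - V_3 + V_2  [with V_1=5, V_3=2, V_2=-4]  = 4
V_5 = 2V_4 + 1  [with V_4=4]  = 9

9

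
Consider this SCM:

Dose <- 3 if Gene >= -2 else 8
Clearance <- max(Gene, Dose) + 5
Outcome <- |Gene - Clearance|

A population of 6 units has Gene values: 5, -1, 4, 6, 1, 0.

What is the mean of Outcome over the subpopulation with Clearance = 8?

8

Conditioning on Clearance=8 selects the 3 unit(s) with Gene ∈ {-1, 1, 0}. Their Outcome values: 9, 7, 8. Mean = 8.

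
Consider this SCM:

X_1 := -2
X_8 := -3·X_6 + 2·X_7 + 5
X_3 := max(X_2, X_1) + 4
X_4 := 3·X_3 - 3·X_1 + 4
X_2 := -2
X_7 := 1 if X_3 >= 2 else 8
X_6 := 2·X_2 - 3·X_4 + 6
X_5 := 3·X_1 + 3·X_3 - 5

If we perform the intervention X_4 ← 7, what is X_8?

do(X_4=7) replaces the equation X_4 := 3·X_3 - 3·X_1 + 4 with the constant X_4 = 7.
X_3 = max(X_2, X_1) + 4  [with X_2=-2, X_1=-2]  = 2
X_6 = 2·X_2 - 3·X_4 + 6  [with X_2=-2, X_4=7]  = -19
X_7 = 1 if X_3 >= 2 else 8  [with X_3=2]  = 1
X_8 = -3·X_6 + 2·X_7 + 5  [with X_6=-19, X_7=1]  = 64

64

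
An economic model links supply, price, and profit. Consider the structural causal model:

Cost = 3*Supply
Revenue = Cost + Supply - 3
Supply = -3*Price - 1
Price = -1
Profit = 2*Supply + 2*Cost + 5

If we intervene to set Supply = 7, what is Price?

Under do(Supply=7), the mechanism Supply = -3*Price - 1 is discarded; Supply is fixed at 7.
Price is not downstream of the intervention, so its value is determined by the original equations.

-1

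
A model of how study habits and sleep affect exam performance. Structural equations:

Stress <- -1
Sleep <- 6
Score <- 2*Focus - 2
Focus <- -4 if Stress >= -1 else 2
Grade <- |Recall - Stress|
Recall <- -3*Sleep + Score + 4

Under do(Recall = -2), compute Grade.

1

The intervention breaks the incoming arrows to Recall: Recall <- -3*Sleep + Score + 4 no longer applies, and Recall = -2.
Grade = |Recall - Stress|  [with Recall=-2, Stress=-1]  = 1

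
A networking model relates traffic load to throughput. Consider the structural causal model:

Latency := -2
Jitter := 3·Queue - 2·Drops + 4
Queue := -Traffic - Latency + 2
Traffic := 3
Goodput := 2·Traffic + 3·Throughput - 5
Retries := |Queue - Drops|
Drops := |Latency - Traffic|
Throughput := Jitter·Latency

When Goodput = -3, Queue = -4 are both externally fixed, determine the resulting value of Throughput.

36

Under do(Goodput = -3, Queue = -4), each intervened variable's structural equation is replaced by its fixed value.
Drops = |Latency - Traffic|  [with Latency=-2, Traffic=3]  = 5
Jitter = 3·Queue - 2·Drops + 4  [with Queue=-4, Drops=5]  = -18
Throughput = Jitter·Latency  [with Jitter=-18, Latency=-2]  = 36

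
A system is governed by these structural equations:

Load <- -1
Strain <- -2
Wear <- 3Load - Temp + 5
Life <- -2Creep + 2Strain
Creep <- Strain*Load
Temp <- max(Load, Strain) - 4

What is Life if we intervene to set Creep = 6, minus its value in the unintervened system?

-8

Under do(Creep=6), the mechanism Creep <- Strain*Load is discarded; Creep is fixed at 6.
Life = -2Creep + 2Strain  [with Creep=6, Strain=-2]  = -16
Without intervention: Creep = Strain*Load  [with Strain=-2, Load=-1]  = 2; Life = -2Creep + 2Strain  [with Creep=2, Strain=-2]  = -8.
Change = -16 − (-8) = -8.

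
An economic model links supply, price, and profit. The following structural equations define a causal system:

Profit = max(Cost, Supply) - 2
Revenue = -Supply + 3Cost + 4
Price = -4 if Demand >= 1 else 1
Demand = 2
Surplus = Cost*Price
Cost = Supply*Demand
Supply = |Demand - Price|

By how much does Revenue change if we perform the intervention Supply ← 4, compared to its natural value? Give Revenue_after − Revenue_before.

-10

do(Supply=4) replaces the equation Supply = |Demand - Price| with the constant Supply = 4.
Cost = Supply*Demand  [with Supply=4, Demand=2]  = 8
Revenue = -Supply + 3Cost + 4  [with Supply=4, Cost=8]  = 24
Without intervention: Price = -4 if Demand >= 1 else 1  [with Demand=2]  = -4; Supply = |Demand - Price|  [with Demand=2, Price=-4]  = 6; Cost = Supply*Demand  [with Supply=6, Demand=2]  = 12; Revenue = -Supply + 3Cost + 4  [with Supply=6, Cost=12]  = 34.
Change = 24 − 34 = -10.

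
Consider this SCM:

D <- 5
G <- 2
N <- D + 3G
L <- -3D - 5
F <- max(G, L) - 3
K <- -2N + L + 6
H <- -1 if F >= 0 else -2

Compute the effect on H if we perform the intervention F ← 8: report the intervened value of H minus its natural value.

1

Under do(F=8), the mechanism F <- max(G, L) - 3 is discarded; F is fixed at 8.
H = -1 if F >= 0 else -2  [with F=8]  = -1
Without intervention: L = -3D - 5  [with D=5]  = -20; F = max(G, L) - 3  [with G=2, L=-20]  = -1; H = -1 if F >= 0 else -2  [with F=-1]  = -2.
Change = -1 − (-2) = 1.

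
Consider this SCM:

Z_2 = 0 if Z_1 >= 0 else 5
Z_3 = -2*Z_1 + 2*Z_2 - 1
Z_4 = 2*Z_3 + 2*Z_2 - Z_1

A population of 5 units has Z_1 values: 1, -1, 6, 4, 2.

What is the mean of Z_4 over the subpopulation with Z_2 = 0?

E[Z_4|Z_2=0] averages over only the 4 units with Z_2=0 (Z_1 = 1, 6, 4, 2): Z_4 = -7, -32, -22, -12, mean -18.25.

-18.25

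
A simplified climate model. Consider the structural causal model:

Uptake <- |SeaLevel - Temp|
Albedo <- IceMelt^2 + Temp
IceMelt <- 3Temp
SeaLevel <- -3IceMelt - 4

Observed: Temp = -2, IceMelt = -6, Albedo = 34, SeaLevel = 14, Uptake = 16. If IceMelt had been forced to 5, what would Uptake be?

do(IceMelt=5) replaces the equation IceMelt <- 3Temp with the constant IceMelt = 5.
SeaLevel = -3IceMelt - 4  [with IceMelt=5]  = -19
Uptake = |SeaLevel - Temp|  [with SeaLevel=-19, Temp=-2]  = 17

17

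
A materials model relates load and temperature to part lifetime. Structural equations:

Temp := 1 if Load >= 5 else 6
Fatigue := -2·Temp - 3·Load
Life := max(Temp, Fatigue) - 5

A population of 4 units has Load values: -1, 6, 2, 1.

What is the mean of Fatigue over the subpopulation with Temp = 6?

E[Fatigue|Temp=6] averages over only the 3 units with Temp=6 (Load = -1, 2, 1): Fatigue = -9, -18, -15, mean -14.

-14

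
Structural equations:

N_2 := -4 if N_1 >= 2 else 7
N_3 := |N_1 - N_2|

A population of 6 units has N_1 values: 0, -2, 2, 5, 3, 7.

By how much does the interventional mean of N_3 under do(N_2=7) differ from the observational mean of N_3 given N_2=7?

-3.5

Under do(N_2=7), N_2's equation is replaced by N_2=7 for every unit. Per-unit N_3: 7, 9, 5, 2, 4, 0. Mean = 4.5.
Conditioning on N_2=7 selects the 2 unit(s) with N_1 ∈ {0, -2}. Their N_3 values: 7, 9. Mean = 8.
Difference = 4.5 − 8 = -3.5.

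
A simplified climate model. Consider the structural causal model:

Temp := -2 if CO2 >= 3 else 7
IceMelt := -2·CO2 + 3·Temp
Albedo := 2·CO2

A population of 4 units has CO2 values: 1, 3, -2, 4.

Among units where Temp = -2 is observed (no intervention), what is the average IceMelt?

-13

Conditioning on Temp=-2 selects the 2 unit(s) with CO2 ∈ {3, 4}. Their IceMelt values: -12, -14. Mean = -13.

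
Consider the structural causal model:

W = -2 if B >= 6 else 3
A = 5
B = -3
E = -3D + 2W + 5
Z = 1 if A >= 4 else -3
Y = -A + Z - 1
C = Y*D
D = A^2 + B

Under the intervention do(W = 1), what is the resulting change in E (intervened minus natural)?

-4

do(W=1) replaces the equation W = -2 if B >= 6 else 3 with the constant W = 1.
D = A^2 + B  [with A=5, B=-3]  = 22
E = -3D + 2W + 5  [with D=22, W=1]  = -59
Without intervention: W = -2 if B >= 6 else 3  [with B=-3]  = 3; D = A^2 + B  [with A=5, B=-3]  = 22; E = -3D + 2W + 5  [with D=22, W=3]  = -55.
Change = -59 − (-55) = -4.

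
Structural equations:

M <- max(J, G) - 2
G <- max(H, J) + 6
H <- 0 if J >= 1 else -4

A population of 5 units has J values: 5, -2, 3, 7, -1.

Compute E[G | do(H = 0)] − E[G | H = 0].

do(H=0) breaks H's dependence on J. With H=0 fixed, G across the units is 11, 6, 9, 13, 6, mean 9.
E[G|H=0] averages over only the 3 units with H=0 (J = 5, 3, 7): G = 11, 9, 13, mean 11.
Difference = 9 − 11 = -2.

-2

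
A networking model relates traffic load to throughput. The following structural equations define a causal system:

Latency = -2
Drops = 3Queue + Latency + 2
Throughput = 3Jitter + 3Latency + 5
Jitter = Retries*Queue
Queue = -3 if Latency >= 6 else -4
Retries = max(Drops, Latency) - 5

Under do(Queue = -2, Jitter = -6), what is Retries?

-7

The joint intervention fixes Queue = -2, Jitter = -6, removing each variable's own equation.
Drops = 3Queue + Latency + 2  [with Queue=-2, Latency=-2]  = -6
Retries = max(Drops, Latency) - 5  [with Drops=-6, Latency=-2]  = -7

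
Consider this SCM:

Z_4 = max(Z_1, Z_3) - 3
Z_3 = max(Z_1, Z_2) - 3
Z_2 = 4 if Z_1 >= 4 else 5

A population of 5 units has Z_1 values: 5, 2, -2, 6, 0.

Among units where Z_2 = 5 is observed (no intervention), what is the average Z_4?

Conditioning on Z_2=5 selects the 3 unit(s) with Z_1 ∈ {2, -2, 0}. Their Z_4 values: -1, -1, -1. Mean = -1.

-1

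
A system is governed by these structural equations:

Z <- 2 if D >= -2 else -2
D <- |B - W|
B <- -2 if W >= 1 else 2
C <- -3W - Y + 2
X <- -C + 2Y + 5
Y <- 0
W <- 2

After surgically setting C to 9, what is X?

-4

The intervention breaks the incoming arrows to C: C <- -3W - Y + 2 no longer applies, and C = 9.
X = -C + 2Y + 5  [with C=9, Y=0]  = -4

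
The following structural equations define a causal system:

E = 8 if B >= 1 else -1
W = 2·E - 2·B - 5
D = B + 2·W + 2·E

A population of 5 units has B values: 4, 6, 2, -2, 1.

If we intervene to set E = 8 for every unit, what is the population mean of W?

Under do(E=8), E's equation is replaced by E=8 for every unit. Per-unit W: 3, -1, 7, 15, 9. Mean = 6.6.

6.6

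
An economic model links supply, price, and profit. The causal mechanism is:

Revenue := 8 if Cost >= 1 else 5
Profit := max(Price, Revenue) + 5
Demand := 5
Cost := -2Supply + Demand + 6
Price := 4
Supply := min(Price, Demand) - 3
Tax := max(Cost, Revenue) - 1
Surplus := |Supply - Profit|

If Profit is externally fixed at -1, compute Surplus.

do(Profit=-1) replaces the equation Profit := max(Price, Revenue) + 5 with the constant Profit = -1.
Supply = min(Price, Demand) - 3  [with Price=4, Demand=5]  = 1
Surplus = |Supply - Profit|  [with Supply=1, Profit=-1]  = 2

2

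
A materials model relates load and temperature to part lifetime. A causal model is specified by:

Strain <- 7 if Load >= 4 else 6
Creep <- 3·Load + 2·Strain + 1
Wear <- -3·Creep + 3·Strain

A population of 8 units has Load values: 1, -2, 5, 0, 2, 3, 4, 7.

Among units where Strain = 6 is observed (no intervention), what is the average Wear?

-28.2

Conditioning on Strain=6 selects the 5 unit(s) with Load ∈ {1, -2, 0, 2, 3}. Their Wear values: -30, -3, -21, -39, -48. Mean = -28.2.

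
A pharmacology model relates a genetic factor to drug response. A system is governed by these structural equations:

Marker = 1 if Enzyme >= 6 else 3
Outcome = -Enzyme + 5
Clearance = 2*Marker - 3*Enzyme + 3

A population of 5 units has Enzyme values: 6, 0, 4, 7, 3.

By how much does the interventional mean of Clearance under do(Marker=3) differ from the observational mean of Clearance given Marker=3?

-5

Under do(Marker=3), Marker's equation is replaced by Marker=3 for every unit. Per-unit Clearance: -9, 9, -3, -12, 0. Mean = -3.
Conditioning on Marker=3 selects the 3 unit(s) with Enzyme ∈ {0, 4, 3}. Their Clearance values: 9, -3, 0. Mean = 2.
Difference = -3 − 2 = -5.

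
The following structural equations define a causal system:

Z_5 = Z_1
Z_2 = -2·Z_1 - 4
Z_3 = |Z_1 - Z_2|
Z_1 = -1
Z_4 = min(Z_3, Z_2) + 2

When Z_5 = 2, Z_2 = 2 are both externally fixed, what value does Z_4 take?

Setting Z_5 = 2, Z_2 = 2 by intervention discards those variables' equations.
Z_3 = |Z_1 - Z_2|  [with Z_1=-1, Z_2=2]  = 3
Z_4 = min(Z_3, Z_2) + 2  [with Z_3=3, Z_2=2]  = 4

4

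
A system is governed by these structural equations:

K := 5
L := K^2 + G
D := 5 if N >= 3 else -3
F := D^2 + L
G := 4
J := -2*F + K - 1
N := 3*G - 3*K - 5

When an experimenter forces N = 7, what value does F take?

Under do(N=7), the mechanism N := 3*G - 3*K - 5 is discarded; N is fixed at 7.
L = K^2 + G  [with K=5, G=4]  = 29
D = 5 if N >= 3 else -3  [with N=7]  = 5
F = D^2 + L  [with D=5, L=29]  = 54

54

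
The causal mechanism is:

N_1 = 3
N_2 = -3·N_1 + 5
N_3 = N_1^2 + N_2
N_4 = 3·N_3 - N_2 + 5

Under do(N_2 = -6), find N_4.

Under do(N_2=-6), the mechanism N_2 = -3·N_1 + 5 is discarded; N_2 is fixed at -6.
N_3 = N_1^2 + N_2  [with N_1=3, N_2=-6]  = 3
N_4 = 3·N_3 - N_2 + 5  [with N_3=3, N_2=-6]  = 20

20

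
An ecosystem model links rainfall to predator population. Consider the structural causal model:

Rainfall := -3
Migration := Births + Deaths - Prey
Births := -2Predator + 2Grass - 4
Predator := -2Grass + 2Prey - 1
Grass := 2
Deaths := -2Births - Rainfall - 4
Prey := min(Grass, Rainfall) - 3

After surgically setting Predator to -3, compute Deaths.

-13

Under do(Predator=-3), the mechanism Predator := -2Grass + 2Prey - 1 is discarded; Predator is fixed at -3.
Births = -2Predator + 2Grass - 4  [with Predator=-3, Grass=2]  = 6
Deaths = -2Births - Rainfall - 4  [with Births=6, Rainfall=-3]  = -13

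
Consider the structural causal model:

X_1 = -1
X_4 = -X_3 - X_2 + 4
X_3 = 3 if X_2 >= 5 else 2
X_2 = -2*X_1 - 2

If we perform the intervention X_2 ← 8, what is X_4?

Under do(X_2=8), the mechanism X_2 = -2*X_1 - 2 is discarded; X_2 is fixed at 8.
X_3 = 3 if X_2 >= 5 else 2  [with X_2=8]  = 3
X_4 = -X_3 - X_2 + 4  [with X_3=3, X_2=8]  = -7

-7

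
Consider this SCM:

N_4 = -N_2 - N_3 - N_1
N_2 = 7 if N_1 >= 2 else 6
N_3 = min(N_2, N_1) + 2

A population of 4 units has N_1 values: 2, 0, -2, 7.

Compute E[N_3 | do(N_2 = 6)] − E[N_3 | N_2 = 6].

2.5

The intervention sets N_2=6 in all 4 units regardless of N_1. Recomputing N_3 per unit gives 4, 2, 0, 8; average 3.5.
Conditioning on N_2=6 selects the 2 unit(s) with N_1 ∈ {0, -2}. Their N_3 values: 2, 0. Mean = 1.
Difference = 3.5 − 1 = 2.5.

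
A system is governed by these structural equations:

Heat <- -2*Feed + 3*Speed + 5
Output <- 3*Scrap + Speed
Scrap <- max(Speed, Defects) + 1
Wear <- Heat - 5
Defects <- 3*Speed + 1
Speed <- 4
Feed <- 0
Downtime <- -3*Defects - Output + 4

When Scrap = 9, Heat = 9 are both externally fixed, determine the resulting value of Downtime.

Setting Scrap = 9, Heat = 9 by intervention discards those variables' equations.
Defects = 3*Speed + 1  [with Speed=4]  = 13
Output = 3*Scrap + Speed  [with Scrap=9, Speed=4]  = 31
Downtime = -3*Defects - Output + 4  [with Defects=13, Output=31]  = -66

-66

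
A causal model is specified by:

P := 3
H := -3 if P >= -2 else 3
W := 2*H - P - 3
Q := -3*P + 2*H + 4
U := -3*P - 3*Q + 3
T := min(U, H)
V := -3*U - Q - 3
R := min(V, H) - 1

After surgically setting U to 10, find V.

-22

Under do(U=10), the mechanism U := -3*P - 3*Q + 3 is discarded; U is fixed at 10.
H = -3 if P >= -2 else 3  [with P=3]  = -3
Q = -3*P + 2*H + 4  [with P=3, H=-3]  = -11
V = -3*U - Q - 3  [with U=10, Q=-11]  = -22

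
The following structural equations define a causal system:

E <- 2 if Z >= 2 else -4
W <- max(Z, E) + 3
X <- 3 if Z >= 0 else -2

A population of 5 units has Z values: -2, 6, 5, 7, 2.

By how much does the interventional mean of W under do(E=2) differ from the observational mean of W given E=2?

do(E=2) breaks E's dependence on Z. With E=2 fixed, W across the units is 5, 9, 8, 10, 5, mean 7.4.
E[W|E=2] averages over only the 4 units with E=2 (Z = 6, 5, 7, 2): W = 9, 8, 10, 5, mean 8.
Difference = 7.4 − 8 = -0.6.

-0.6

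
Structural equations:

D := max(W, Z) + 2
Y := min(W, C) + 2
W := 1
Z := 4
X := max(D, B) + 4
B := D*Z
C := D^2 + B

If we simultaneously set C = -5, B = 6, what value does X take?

Setting C = -5, B = 6 by intervention discards those variables' equations.
D = max(W, Z) + 2  [with W=1, Z=4]  = 6
X = max(D, B) + 4  [with D=6, B=6]  = 10

10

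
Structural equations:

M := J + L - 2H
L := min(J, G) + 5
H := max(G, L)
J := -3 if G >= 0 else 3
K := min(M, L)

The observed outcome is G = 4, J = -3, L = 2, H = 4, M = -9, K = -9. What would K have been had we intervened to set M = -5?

The intervention breaks the incoming arrows to M: M := J + L - 2H no longer applies, and M = -5.
J = -3 if G >= 0 else 3  [with G=4]  = -3
L = min(J, G) + 5  [with J=-3, G=4]  = 2
K = min(M, L)  [with M=-5, L=2]  = -5

-5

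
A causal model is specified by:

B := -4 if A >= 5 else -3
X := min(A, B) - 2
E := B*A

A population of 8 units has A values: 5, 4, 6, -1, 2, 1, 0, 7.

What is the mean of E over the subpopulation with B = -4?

-24

Conditioning on B=-4 selects the 3 unit(s) with A ∈ {5, 6, 7}. Their E values: -20, -24, -28. Mean = -24.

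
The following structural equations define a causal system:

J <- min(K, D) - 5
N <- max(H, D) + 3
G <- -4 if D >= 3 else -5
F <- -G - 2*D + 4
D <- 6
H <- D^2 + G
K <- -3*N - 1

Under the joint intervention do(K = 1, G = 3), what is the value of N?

42

Setting K = 1, G = 3 by intervention discards those variables' equations.
H = D^2 + G  [with D=6, G=3]  = 39
N = max(H, D) + 3  [with H=39, D=6]  = 42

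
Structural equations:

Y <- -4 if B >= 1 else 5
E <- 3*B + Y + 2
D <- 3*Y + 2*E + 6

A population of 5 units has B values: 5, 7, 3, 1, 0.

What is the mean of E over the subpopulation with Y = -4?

E[E|Y=-4] averages over only the 4 units with Y=-4 (B = 5, 7, 3, 1): E = 13, 19, 7, 1, mean 10.

10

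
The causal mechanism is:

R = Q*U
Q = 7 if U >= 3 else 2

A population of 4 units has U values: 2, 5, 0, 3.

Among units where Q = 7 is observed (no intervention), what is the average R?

E[R|Q=7] averages over only the 2 units with Q=7 (U = 5, 3): R = 35, 21, mean 28.

28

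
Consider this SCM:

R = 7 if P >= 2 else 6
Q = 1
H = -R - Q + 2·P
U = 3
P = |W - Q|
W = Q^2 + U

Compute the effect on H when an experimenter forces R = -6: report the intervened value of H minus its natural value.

13

The intervention breaks the incoming arrows to R: R = 7 if P >= 2 else 6 no longer applies, and R = -6.
W = Q^2 + U  [with Q=1, U=3]  = 4
P = |W - Q|  [with W=4, Q=1]  = 3
H = -R - Q + 2·P  [with R=-6, Q=1, P=3]  = 11
Without intervention: W = Q^2 + U  [with Q=1, U=3]  = 4; P = |W - Q|  [with W=4, Q=1]  = 3; R = 7 if P >= 2 else 6  [with P=3]  = 7; H = -R - Q + 2·P  [with R=7, Q=1, P=3]  = -2.
Change = 11 − (-2) = 13.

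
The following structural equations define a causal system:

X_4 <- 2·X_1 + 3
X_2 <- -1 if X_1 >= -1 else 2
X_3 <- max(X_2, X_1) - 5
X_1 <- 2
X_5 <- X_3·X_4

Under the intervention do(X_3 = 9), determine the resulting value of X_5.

63

do(X_3=9) replaces the equation X_3 <- max(X_2, X_1) - 5 with the constant X_3 = 9.
X_4 = 2·X_1 + 3  [with X_1=2]  = 7
X_5 = X_3·X_4  [with X_3=9, X_4=7]  = 63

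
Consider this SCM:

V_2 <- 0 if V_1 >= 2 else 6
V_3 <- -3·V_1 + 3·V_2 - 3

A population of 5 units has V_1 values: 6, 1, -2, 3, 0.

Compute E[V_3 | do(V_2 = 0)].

-7.8

Every unit gets V_2=0 under the intervention. V_3 values become -21, -6, 3, -12, -3; E[V_3|do(V_2=0)] = -7.8.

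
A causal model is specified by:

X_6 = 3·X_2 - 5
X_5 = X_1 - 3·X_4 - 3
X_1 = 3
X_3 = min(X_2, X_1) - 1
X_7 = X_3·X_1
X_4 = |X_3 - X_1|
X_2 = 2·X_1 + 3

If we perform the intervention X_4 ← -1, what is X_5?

Intervening sets X_4 = -1 and removes its equation (X_4 = |X_3 - X_1|).
X_5 = X_1 - 3·X_4 - 3  [with X_1=3, X_4=-1]  = 3

3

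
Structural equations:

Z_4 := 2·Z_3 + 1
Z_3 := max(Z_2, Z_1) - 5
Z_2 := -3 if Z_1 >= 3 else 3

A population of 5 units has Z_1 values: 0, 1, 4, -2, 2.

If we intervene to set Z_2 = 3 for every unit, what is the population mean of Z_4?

-2.6

do(Z_2=3) breaks Z_2's dependence on Z_1. With Z_2=3 fixed, Z_4 across the units is -3, -3, -1, -3, -3, mean -2.6.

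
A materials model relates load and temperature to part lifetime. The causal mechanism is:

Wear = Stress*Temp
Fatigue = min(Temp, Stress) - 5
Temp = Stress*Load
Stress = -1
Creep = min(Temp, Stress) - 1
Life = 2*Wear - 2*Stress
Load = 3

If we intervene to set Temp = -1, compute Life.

4

The intervention breaks the incoming arrows to Temp: Temp = Stress*Load no longer applies, and Temp = -1.
Wear = Stress*Temp  [with Stress=-1, Temp=-1]  = 1
Life = 2*Wear - 2*Stress  [with Wear=1, Stress=-1]  = 4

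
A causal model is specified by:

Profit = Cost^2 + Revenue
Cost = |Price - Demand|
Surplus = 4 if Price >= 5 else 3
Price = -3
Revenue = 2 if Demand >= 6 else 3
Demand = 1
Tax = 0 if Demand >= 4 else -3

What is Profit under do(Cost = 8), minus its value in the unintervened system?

The intervention breaks the incoming arrows to Cost: Cost = |Price - Demand| no longer applies, and Cost = 8.
Revenue = 2 if Demand >= 6 else 3  [with Demand=1]  = 3
Profit = Cost^2 + Revenue  [with Cost=8, Revenue=3]  = 67
Without intervention: Cost = |Price - Demand|  [with Price=-3, Demand=1]  = 4; Revenue = 2 if Demand >= 6 else 3  [with Demand=1]  = 3; Profit = Cost^2 + Revenue  [with Cost=4, Revenue=3]  = 19.
Change = 67 − 19 = 48.

48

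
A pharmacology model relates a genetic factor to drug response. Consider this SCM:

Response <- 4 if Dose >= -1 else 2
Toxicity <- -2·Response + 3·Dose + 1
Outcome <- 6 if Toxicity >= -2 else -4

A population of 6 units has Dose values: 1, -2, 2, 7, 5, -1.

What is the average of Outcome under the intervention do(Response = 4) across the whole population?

1

Every unit gets Response=4 under the intervention. Outcome values become -4, -4, 6, 6, 6, -4; E[Outcome|do(Response=4)] = 1.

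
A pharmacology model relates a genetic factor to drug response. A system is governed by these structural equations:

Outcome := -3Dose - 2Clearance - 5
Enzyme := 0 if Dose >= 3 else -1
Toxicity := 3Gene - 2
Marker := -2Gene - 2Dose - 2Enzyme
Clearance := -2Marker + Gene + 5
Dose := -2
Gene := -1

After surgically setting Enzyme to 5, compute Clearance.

12

The intervention breaks the incoming arrows to Enzyme: Enzyme := 0 if Dose >= 3 else -1 no longer applies, and Enzyme = 5.
Marker = -2Gene - 2Dose - 2Enzyme  [with Gene=-1, Dose=-2, Enzyme=5]  = -4
Clearance = -2Marker + Gene + 5  [with Marker=-4, Gene=-1]  = 12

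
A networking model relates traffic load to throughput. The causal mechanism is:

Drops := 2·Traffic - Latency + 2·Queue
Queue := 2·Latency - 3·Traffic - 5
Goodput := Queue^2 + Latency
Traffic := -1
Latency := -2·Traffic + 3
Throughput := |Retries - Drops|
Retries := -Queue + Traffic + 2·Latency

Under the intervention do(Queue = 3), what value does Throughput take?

7

The intervention breaks the incoming arrows to Queue: Queue := 2·Latency - 3·Traffic - 5 no longer applies, and Queue = 3.
Latency = -2·Traffic + 3  [with Traffic=-1]  = 5
Drops = 2·Traffic - Latency + 2·Queue  [with Traffic=-1, Latency=5, Queue=3]  = -1
Retries = -Queue + Traffic + 2·Latency  [with Queue=3, Traffic=-1, Latency=5]  = 6
Throughput = |Retries - Drops|  [with Retries=6, Drops=-1]  = 7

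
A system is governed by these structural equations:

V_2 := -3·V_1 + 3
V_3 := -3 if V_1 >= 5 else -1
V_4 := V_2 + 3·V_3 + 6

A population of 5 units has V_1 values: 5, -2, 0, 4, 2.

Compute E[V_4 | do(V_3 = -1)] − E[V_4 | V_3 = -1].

Under do(V_3=-1), V_3's equation is replaced by V_3=-1 for every unit. Per-unit V_4: -9, 12, 6, -6, 0. Mean = 0.6.
Observing V_3=-1 restricts to units where V_3's equation naturally yields -1: V_1 ∈ {-2, 0, 4, 2}. In that subpopulation V_4 = 12, 6, -6, 0, mean 3.
Difference = 0.6 − 3 = -2.4.

-2.4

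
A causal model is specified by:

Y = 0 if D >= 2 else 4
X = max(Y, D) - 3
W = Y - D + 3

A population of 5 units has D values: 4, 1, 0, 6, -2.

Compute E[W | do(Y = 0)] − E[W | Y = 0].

3.2

Every unit gets Y=0 under the intervention. W values become -1, 2, 3, -3, 5; E[W|do(Y=0)] = 1.2.
Observing Y=0 restricts to units where Y's equation naturally yields 0: D ∈ {4, 6}. In that subpopulation W = -1, -3, mean -2.
Difference = 1.2 − (-2) = 3.2.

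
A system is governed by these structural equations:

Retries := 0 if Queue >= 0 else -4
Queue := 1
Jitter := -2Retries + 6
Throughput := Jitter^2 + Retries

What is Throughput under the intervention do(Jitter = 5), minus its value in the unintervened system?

The intervention breaks the incoming arrows to Jitter: Jitter := -2Retries + 6 no longer applies, and Jitter = 5.
Retries = 0 if Queue >= 0 else -4  [with Queue=1]  = 0
Throughput = Jitter^2 + Retries  [with Jitter=5, Retries=0]  = 25
Without intervention: Retries = 0 if Queue >= 0 else -4  [with Queue=1]  = 0; Jitter = -2Retries + 6  [with Retries=0]  = 6; Throughput = Jitter^2 + Retries  [with Jitter=6, Retries=0]  = 36.
Change = 25 − 36 = -11.

-11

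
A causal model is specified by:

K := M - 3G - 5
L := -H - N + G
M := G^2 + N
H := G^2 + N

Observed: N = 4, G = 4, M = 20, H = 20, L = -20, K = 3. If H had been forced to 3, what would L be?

-3

Intervening sets H = 3 and removes its equation (H := G^2 + N).
L = -H - N + G  [with H=3, N=4, G=4]  = -3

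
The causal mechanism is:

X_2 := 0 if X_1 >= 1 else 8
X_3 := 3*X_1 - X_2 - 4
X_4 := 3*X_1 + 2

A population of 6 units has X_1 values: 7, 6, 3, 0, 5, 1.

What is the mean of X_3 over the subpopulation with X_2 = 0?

Conditioning on X_2=0 selects the 5 unit(s) with X_1 ∈ {7, 6, 3, 5, 1}. Their X_3 values: 17, 14, 5, 11, -1. Mean = 9.2.

9.2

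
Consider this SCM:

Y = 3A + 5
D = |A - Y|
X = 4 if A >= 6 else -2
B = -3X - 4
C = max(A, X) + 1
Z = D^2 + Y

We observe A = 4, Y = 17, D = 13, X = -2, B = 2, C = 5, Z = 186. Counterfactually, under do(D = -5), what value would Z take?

42

The intervention breaks the incoming arrows to D: D = |A - Y| no longer applies, and D = -5.
Y = 3A + 5  [with A=4]  = 17
Z = D^2 + Y  [with D=-5, Y=17]  = 42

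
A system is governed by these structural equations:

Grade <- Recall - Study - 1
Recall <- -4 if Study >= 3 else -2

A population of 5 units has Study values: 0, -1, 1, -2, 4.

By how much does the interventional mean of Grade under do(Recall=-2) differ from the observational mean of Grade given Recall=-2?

Every unit gets Recall=-2 under the intervention. Grade values become -3, -2, -4, -1, -7; E[Grade|do(Recall=-2)] = -3.4.
Observing Recall=-2 restricts to units where Recall's equation naturally yields -2: Study ∈ {0, -1, 1, -2}. In that subpopulation Grade = -3, -2, -4, -1, mean -2.5.
Difference = -3.4 − (-2.5) = -0.9.

-0.9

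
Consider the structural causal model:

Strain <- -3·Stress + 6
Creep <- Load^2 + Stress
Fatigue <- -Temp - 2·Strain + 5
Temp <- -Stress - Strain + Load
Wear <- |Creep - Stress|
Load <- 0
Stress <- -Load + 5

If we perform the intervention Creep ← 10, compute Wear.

5

The intervention breaks the incoming arrows to Creep: Creep <- Load^2 + Stress no longer applies, and Creep = 10.
Stress = -Load + 5  [with Load=0]  = 5
Wear = |Creep - Stress|  [with Creep=10, Stress=5]  = 5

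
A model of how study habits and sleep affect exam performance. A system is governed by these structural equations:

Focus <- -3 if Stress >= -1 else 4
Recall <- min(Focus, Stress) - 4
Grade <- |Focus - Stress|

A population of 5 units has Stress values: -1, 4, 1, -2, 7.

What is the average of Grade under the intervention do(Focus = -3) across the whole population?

The intervention sets Focus=-3 in all 5 units regardless of Stress. Recomputing Grade per unit gives 2, 7, 4, 1, 10; average 4.8.

4.8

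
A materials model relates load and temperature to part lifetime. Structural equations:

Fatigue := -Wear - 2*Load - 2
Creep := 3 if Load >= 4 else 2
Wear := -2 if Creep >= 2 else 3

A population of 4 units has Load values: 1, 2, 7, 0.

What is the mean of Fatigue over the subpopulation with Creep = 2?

-2

E[Fatigue|Creep=2] averages over only the 3 units with Creep=2 (Load = 1, 2, 0): Fatigue = -2, -4, 0, mean -2.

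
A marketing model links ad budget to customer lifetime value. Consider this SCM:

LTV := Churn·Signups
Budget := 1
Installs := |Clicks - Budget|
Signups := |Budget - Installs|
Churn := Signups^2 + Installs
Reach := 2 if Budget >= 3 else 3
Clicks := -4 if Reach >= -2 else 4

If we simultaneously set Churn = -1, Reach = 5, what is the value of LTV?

Setting Churn = -1, Reach = 5 by intervention discards those variables' equations.
Clicks = -4 if Reach >= -2 else 4  [with Reach=5]  = -4
Installs = |Clicks - Budget|  [with Clicks=-4, Budget=1]  = 5
Signups = |Budget - Installs|  [with Budget=1, Installs=5]  = 4
LTV = Churn·Signups  [with Churn=-1, Signups=4]  = -4

-4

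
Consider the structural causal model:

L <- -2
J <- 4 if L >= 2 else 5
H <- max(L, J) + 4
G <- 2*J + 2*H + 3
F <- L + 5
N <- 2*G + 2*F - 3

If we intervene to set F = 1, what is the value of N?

61

The intervention breaks the incoming arrows to F: F <- L + 5 no longer applies, and F = 1.
J = 4 if L >= 2 else 5  [with L=-2]  = 5
H = max(L, J) + 4  [with L=-2, J=5]  = 9
G = 2*J + 2*H + 3  [with J=5, H=9]  = 31
N = 2*G + 2*F - 3  [with G=31, F=1]  = 61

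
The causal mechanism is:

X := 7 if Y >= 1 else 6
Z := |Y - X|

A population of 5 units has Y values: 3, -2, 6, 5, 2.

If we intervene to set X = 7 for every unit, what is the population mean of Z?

Under do(X=7), X's equation is replaced by X=7 for every unit. Per-unit Z: 4, 9, 1, 2, 5. Mean = 4.2.

4.2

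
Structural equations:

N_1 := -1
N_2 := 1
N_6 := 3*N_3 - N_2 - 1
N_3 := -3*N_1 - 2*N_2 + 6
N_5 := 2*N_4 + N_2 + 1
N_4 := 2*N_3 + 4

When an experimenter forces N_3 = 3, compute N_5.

do(N_3=3) replaces the equation N_3 := -3*N_1 - 2*N_2 + 6 with the constant N_3 = 3.
N_4 = 2*N_3 + 4  [with N_3=3]  = 10
N_5 = 2*N_4 + N_2 + 1  [with N_4=10, N_2=1]  = 22

22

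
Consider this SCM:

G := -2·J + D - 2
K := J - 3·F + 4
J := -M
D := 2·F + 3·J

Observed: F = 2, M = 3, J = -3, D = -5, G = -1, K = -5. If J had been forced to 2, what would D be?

The intervention breaks the incoming arrows to J: J := -M no longer applies, and J = 2.
D = 2·F + 3·J  [with F=2, J=2]  = 10

10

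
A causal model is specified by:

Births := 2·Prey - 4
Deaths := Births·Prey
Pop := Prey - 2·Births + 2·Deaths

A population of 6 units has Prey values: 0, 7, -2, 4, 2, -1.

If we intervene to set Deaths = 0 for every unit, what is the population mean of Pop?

3

do(Deaths=0) breaks Deaths's dependence on Prey. With Deaths=0 fixed, Pop across the units is 8, -13, 14, -4, 2, 11, mean 3.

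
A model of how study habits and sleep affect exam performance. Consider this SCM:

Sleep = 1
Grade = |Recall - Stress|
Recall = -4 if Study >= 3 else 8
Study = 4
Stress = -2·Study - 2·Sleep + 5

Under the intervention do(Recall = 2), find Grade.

Intervening sets Recall = 2 and removes its equation (Recall = -4 if Study >= 3 else 8).
Stress = -2·Study - 2·Sleep + 5  [with Study=4, Sleep=1]  = -5
Grade = |Recall - Stress|  [with Recall=2, Stress=-5]  = 7

7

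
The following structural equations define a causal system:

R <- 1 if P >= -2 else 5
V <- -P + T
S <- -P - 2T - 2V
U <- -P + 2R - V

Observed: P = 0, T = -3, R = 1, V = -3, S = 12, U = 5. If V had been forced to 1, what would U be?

1

Under do(V=1), the mechanism V <- -P + T is discarded; V is fixed at 1.
R = 1 if P >= -2 else 5  [with P=0]  = 1
U = -P + 2R - V  [with P=0, R=1, V=1]  = 1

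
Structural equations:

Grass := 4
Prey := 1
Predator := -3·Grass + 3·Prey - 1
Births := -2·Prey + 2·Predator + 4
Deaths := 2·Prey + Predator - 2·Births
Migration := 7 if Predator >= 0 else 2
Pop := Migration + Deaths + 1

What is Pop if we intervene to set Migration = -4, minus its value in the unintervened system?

Intervening sets Migration = -4 and removes its equation (Migration := 7 if Predator >= 0 else 2).
Predator = -3·Grass + 3·Prey - 1  [with Grass=4, Prey=1]  = -10
Births = -2·Prey + 2·Predator + 4  [with Prey=1, Predator=-10]  = -18
Deaths = 2·Prey + Predator - 2·Births  [with Prey=1, Predator=-10, Births=-18]  = 28
Pop = Migration + Deaths + 1  [with Migration=-4, Deaths=28]  = 25
Without intervention: Predator = -3·Grass + 3·Prey - 1  [with Grass=4, Prey=1]  = -10; Births = -2·Prey + 2·Predator + 4  [with Prey=1, Predator=-10]  = -18; Deaths = 2·Prey + Predator - 2·Births  [with Prey=1, Predator=-10, Births=-18]  = 28; Migration = 7 if Predator >= 0 else 2  [with Predator=-10]  = 2; Pop = Migration + Deaths + 1  [with Migration=2, Deaths=28]  = 31.
Change = 25 − 31 = -6.

-6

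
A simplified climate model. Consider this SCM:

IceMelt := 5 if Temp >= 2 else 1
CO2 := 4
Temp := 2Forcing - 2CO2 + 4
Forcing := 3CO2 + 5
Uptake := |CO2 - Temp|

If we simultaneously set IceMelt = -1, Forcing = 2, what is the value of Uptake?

The joint intervention fixes IceMelt = -1, Forcing = 2, removing each variable's own equation.
Temp = 2Forcing - 2CO2 + 4  [with Forcing=2, CO2=4]  = 0
Uptake = |CO2 - Temp|  [with CO2=4, Temp=0]  = 4

4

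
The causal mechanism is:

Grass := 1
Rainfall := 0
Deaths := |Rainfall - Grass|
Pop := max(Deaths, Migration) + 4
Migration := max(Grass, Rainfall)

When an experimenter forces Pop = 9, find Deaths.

1

do(Pop=9) replaces the equation Pop := max(Deaths, Migration) + 4 with the constant Pop = 9.
Deaths is not downstream of the intervention, so its value is determined by the original equations.
Deaths = |Rainfall - Grass|  [with Rainfall=0, Grass=1]  = 1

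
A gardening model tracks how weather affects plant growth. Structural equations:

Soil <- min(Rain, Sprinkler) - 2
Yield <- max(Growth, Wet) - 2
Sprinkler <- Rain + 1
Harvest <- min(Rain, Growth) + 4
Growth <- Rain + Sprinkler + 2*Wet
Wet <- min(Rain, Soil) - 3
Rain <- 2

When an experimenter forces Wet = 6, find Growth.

Intervening sets Wet = 6 and removes its equation (Wet <- min(Rain, Soil) - 3).
Sprinkler = Rain + 1  [with Rain=2]  = 3
Growth = Rain + Sprinkler + 2*Wet  [with Rain=2, Sprinkler=3, Wet=6]  = 17

17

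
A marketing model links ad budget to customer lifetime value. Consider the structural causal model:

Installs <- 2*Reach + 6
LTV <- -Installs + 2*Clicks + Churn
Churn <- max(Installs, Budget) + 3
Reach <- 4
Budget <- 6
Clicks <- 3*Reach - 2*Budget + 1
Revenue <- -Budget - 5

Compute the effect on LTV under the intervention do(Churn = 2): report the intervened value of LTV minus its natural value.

-15

Under do(Churn=2), the mechanism Churn <- max(Installs, Budget) + 3 is discarded; Churn is fixed at 2.
Clicks = 3*Reach - 2*Budget + 1  [with Reach=4, Budget=6]  = 1
Installs = 2*Reach + 6  [with Reach=4]  = 14
LTV = -Installs + 2*Clicks + Churn  [with Installs=14, Clicks=1, Churn=2]  = -10
Without intervention: Clicks = 3*Reach - 2*Budget + 1  [with Reach=4, Budget=6]  = 1; Installs = 2*Reach + 6  [with Reach=4]  = 14; Churn = max(Installs, Budget) + 3  [with Installs=14, Budget=6]  = 17; LTV = -Installs + 2*Clicks + Churn  [with Installs=14, Clicks=1, Churn=17]  = 5.
Change = -10 − 5 = -15.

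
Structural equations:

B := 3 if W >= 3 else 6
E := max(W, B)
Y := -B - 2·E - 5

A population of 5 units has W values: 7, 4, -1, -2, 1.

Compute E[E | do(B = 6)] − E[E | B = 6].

Under do(B=6), B's equation is replaced by B=6 for every unit. Per-unit E: 7, 6, 6, 6, 6. Mean = 6.2.
Observing B=6 restricts to units where B's equation naturally yields 6: W ∈ {-1, -2, 1}. In that subpopulation E = 6, 6, 6, mean 6.
Difference = 6.2 − 6 = 0.2.

0.2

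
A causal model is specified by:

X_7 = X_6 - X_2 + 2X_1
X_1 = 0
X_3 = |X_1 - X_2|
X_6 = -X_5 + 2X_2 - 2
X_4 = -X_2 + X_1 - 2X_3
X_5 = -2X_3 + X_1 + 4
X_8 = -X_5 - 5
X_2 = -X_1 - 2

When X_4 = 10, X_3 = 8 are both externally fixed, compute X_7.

8

The joint intervention fixes X_4 = 10, X_3 = 8, removing each variable's own equation.
X_2 = -X_1 - 2  [with X_1=0]  = -2
X_5 = -2X_3 + X_1 + 4  [with X_3=8, X_1=0]  = -12
X_6 = -X_5 + 2X_2 - 2  [with X_5=-12, X_2=-2]  = 6
X_7 = X_6 - X_2 + 2X_1  [with X_6=6, X_2=-2, X_1=0]  = 8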